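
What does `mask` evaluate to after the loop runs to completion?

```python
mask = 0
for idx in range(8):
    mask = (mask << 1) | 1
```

Let's trace through this code step by step.

Initialize: mask = 0
Entering loop: for idx in range(8):
After iteration 1: idx = 0, mask = 1
After iteration 2: idx = 1, mask = 3
After iteration 3: idx = 2, mask = 7
After iteration 4: idx = 3, mask = 15
After iteration 5: idx = 4, mask = 31
After iteration 6: idx = 5, mask = 63
After iteration 7: idx = 6, mask = 127
After iteration 8: idx = 7, mask = 255
Loop ends.

Final answer: 255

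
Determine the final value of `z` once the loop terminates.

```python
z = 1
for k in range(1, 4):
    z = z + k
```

Let's trace through this code step by step.

Initialize: z = 1
Entering loop: for k in range(1, 4):
After iteration 1: k = 1, z = 2
After iteration 2: k = 2, z = 4
After iteration 3: k = 3, z = 7
Loop ends.

Final answer: 7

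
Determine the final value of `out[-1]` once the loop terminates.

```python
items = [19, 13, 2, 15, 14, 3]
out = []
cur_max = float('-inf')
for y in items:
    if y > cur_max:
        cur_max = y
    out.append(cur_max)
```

Let's trace through this code step by step.

Initialize: items = [19, 13, 2, 15, 14, 3]
Initialize: out = []
Initialize: cur_max = -inf
Entering loop: for y in items:
After iteration 1: y = 19, out = [19], cur_max = 19
After iteration 2: y = 13, out = [19, 19], cur_max = 19
After iteration 3: y = 2, out = [19, 19, 19], cur_max = 19
After iteration 4: y = 15, out = [19, 19, 19, 19], cur_max = 19
After iteration 5: y = 14, out = [19, 19, 19, 19, 19], cur_max = 19
After iteration 6: y = 3, out = [19, 19, 19, 19, 19, 19], cur_max = 19
Loop ends.
out[-1] = 19

Final answer: 19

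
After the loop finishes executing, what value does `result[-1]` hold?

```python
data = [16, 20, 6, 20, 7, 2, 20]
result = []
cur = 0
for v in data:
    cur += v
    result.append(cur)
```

Let's trace through this code step by step.

Initialize: data = [16, 20, 6, 20, 7, 2, 20]
Initialize: result = []
Initialize: cur = 0
Entering loop: for v in data:
After iteration 1: v = 16, result = [16], cur = 16
After iteration 2: v = 20, result = [16, 36], cur = 36
After iteration 3: v = 6, result = [16, 36, 42], cur = 42
After iteration 4: v = 20, result = [16, 36, 42, 62], cur = 62
After iteration 5: v = 7, result = [16, 36, 42, 62, 69], cur = 69
After iteration 6: v = 2, result = [16, 36, 42, 62, 69, 71], cur = 71
After iteration 7: v = 20, result = [16, 36, 42, 62, 69, 71, 91], cur = 91
Loop ends.
result[-1] = 91

Final answer: 91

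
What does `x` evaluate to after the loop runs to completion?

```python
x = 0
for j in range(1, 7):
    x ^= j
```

Let's trace through this code step by step.

Initialize: x = 0
Entering loop: for j in range(1, 7):
After iteration 1: j = 1, x = 1
After iteration 2: j = 2, x = 3
After iteration 3: j = 3, x = 0
After iteration 4: j = 4, x = 4
After iteration 5: j = 5, x = 1
After iteration 6: j = 6, x = 7
Loop ends.

Final answer: 7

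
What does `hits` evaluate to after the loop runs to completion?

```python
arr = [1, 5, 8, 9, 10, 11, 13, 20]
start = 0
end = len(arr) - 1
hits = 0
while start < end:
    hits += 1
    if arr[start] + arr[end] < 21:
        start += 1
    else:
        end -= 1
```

Let's trace through this code step by step.

Initialize: arr = [1, 5, 8, 9, 10, 11, 13, 20]
Initialize: start = 0
Initialize: end = 7
Initialize: hits = 0
Entering loop: while start < end:
After iteration 1: start = 0, end = 6, hits = 1
After iteration 2: start = 1, end = 6, hits = 2
After iteration 3: start = 2, end = 6, hits = 3
After iteration 4: start = 2, end = 5, hits = 4
After iteration 5: start = 3, end = 5, hits = 5
After iteration 6: start = 4, end = 5, hits = 6
After iteration 7: start = 4, end = 4, hits = 7
Loop ends.

Final answer: 7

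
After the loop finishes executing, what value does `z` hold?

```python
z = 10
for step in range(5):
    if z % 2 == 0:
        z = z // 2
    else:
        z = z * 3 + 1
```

Let's trace through this code step by step.

Initialize: z = 10
Entering loop: for step in range(5):
After iteration 1: step = 0, z = 5
After iteration 2: step = 1, z = 16
After iteration 3: step = 2, z = 8
After iteration 4: step = 3, z = 4
After iteration 5: step = 4, z = 2
Loop ends.

Final answer: 2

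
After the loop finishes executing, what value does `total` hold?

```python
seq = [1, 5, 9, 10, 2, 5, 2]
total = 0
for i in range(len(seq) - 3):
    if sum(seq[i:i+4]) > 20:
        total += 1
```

Let's trace through this code step by step.

Initialize: seq = [1, 5, 9, 10, 2, 5, 2]
Initialize: total = 0
Entering loop: for i in range(len(seq) - 3):
After iteration 1: i = 0, total = 1
After iteration 2: i = 1, total = 2
After iteration 3: i = 2, total = 3
After iteration 4: i = 3, total = 3
Loop ends.

Final answer: 3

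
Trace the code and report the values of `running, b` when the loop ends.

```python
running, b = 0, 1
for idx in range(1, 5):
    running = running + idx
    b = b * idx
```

Let's trace through this code step by step.

Initialize: running = 0
Initialize: b = 1
Entering loop: for idx in range(1, 5):
After iteration 1: idx = 1, running = 1, b = 1
After iteration 2: idx = 2, running = 3, b = 2
After iteration 3: idx = 3, running = 6, b = 6
After iteration 4: idx = 4, running = 10, b = 24
Loop ends.

Final answer: 10, 24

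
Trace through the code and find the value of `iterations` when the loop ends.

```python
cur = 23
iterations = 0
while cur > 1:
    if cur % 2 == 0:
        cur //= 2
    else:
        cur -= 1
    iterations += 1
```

Let's trace through this code step by step.

Initialize: cur = 23
Initialize: iterations = 0
Entering loop: while cur > 1:
After iteration 1: cur = 22, iterations = 1
After iteration 2: cur = 11, iterations = 2
After iteration 3: cur = 10, iterations = 3
After iteration 4: cur = 5, iterations = 4
After iteration 5: cur = 4, iterations = 5
After iteration 6: cur = 2, iterations = 6
After iteration 7: cur = 1, iterations = 7
Loop ends.

Final answer: 7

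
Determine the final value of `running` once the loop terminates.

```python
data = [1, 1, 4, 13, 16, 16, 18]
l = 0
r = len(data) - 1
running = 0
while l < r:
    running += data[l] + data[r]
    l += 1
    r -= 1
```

Let's trace through this code step by step.

Initialize: data = [1, 1, 4, 13, 16, 16, 18]
Initialize: l = 0
Initialize: r = 6
Initialize: running = 0
Entering loop: while l < r:
After iteration 1: l = 1, r = 5, running = 19
After iteration 2: l = 2, r = 4, running = 36
After iteration 3: l = 3, r = 3, running = 56
Loop ends.

Final answer: 56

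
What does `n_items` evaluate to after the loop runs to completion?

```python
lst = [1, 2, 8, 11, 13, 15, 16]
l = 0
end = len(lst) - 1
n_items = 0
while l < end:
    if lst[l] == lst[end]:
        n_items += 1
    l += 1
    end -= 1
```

Let's trace through this code step by step.

Initialize: lst = [1, 2, 8, 11, 13, 15, 16]
Initialize: l = 0
Initialize: end = 6
Initialize: n_items = 0
Entering loop: while l < end:
After iteration 1: l = 1, end = 5, n_items = 0
After iteration 2: l = 2, end = 4, n_items = 0
After iteration 3: l = 3, end = 3, n_items = 0
Loop ends.

Final answer: 0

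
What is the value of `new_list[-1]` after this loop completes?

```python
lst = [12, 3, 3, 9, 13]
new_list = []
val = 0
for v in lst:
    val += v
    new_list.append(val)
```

Let's trace through this code step by step.

Initialize: lst = [12, 3, 3, 9, 13]
Initialize: new_list = []
Initialize: val = 0
Entering loop: for v in lst:
After iteration 1: v = 12, new_list = [12], val = 12
After iteration 2: v = 3, new_list = [12, 15], val = 15
After iteration 3: v = 3, new_list = [12, 15, 18], val = 18
After iteration 4: v = 9, new_list = [12, 15, 18, 27], val = 27
After iteration 5: v = 13, new_list = [12, 15, 18, 27, 40], val = 40
Loop ends.
new_list[-1] = 40

Final answer: 40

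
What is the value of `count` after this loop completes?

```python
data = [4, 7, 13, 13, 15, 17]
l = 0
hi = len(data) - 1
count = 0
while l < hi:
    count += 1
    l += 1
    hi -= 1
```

Let's trace through this code step by step.

Initialize: data = [4, 7, 13, 13, 15, 17]
Initialize: l = 0
Initialize: hi = 5
Initialize: count = 0
Entering loop: while l < hi:
After iteration 1: l = 1, hi = 4, count = 1
After iteration 2: l = 2, hi = 3, count = 2
After iteration 3: l = 3, hi = 2, count = 3
Loop ends.

Final answer: 3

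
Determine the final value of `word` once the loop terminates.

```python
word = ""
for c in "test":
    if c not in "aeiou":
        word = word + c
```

Let's trace through this code step by step.

Initialize: word = ''
Entering loop: for c in "test":
After iteration 1: c = 't', word = 't'
After iteration 2: c = 'e', word = 't'
After iteration 3: c = 's', word = 'ts'
After iteration 4: c = 't', word = 'tst'
Loop ends.

Final answer: 'tst'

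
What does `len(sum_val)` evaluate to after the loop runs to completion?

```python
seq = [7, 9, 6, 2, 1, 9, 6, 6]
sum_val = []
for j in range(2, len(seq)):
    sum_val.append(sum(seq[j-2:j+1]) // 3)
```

Let's trace through this code step by step.

Initialize: seq = [7, 9, 6, 2, 1, 9, 6, 6]
Initialize: sum_val = []
Entering loop: for j in range(2, len(seq)):
After iteration 1: j = 2, sum_val = [7]
After iteration 2: j = 3, sum_val = [7, 5]
After iteration 3: j = 4, sum_val = [7, 5, 3]
After iteration 4: j = 5, sum_val = [7, 5, 3, 4]
After iteration 5: j = 6, sum_val = [7, 5, 3, 4, 5]
After iteration 6: j = 7, sum_val = [7, 5, 3, 4, 5, 7]
Loop ends.
len(sum_val) = 6

Final answer: 6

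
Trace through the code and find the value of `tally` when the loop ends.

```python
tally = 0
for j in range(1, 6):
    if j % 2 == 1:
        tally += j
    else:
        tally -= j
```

Let's trace through this code step by step.

Initialize: tally = 0
Entering loop: for j in range(1, 6):
After iteration 1: j = 1, tally = 1
After iteration 2: j = 2, tally = -1
After iteration 3: j = 3, tally = 2
After iteration 4: j = 4, tally = -2
After iteration 5: j = 5, tally = 3
Loop ends.

Final answer: 3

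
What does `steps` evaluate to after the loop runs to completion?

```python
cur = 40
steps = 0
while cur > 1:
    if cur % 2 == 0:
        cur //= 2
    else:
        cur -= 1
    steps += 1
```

Let's trace through this code step by step.

Initialize: cur = 40
Initialize: steps = 0
Entering loop: while cur > 1:
After iteration 1: cur = 20, steps = 1
After iteration 2: cur = 10, steps = 2
After iteration 3: cur = 5, steps = 3
After iteration 4: cur = 4, steps = 4
After iteration 5: cur = 2, steps = 5
After iteration 6: cur = 1, steps = 6
Loop ends.

Final answer: 6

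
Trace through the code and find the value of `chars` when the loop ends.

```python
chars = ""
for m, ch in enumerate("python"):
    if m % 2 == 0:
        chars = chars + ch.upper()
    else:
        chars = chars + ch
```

Let's trace through this code step by step.

Initialize: chars = ''
Entering loop: for m, ch in enumerate("python"):
After iteration 1: m = 0, ch = 'p', chars = 'P'
After iteration 2: m = 1, ch = 'y', chars = 'Py'
After iteration 3: m = 2, ch = 't', chars = 'PyT'
After iteration 4: m = 3, ch = 'h', chars = 'PyTh'
After iteration 5: m = 4, ch = 'o', chars = 'PyThO'
After iteration 6: m = 5, ch = 'n', chars = 'PyThOn'
Loop ends.

Final answer: 'PyThOn'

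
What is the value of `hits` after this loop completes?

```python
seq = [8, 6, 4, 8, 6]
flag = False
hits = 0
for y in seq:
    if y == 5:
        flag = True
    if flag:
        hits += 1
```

Let's trace through this code step by step.

Initialize: seq = [8, 6, 4, 8, 6]
Initialize: flag = False
Initialize: hits = 0
Entering loop: for y in seq:
After iteration 1: y = 8, hits = 0
After iteration 2: y = 6, hits = 0
After iteration 3: y = 4, hits = 0
After iteration 4: y = 8, hits = 0
After iteration 5: y = 6, hits = 0
Loop ends.

Final answer: 0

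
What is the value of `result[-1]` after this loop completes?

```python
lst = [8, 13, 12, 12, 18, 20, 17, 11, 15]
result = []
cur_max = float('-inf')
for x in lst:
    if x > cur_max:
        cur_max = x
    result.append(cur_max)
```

Let's trace through this code step by step.

Initialize: lst = [8, 13, 12, 12, 18, 20, 17, 11, 15]
Initialize: result = []
Initialize: cur_max = -inf
Entering loop: for x in lst:
After iteration 1: x = 8, result = [8], cur_max = 8
After iteration 2: x = 13, result = [8, 13], cur_max = 13
After iteration 3: x = 12, result = [8, 13, 13], cur_max = 13
After iteration 4: x = 12, result = [8, 13, 13, 13], cur_max = 13
After iteration 5: x = 18, result = [8, 13, 13, 13, 18], cur_max = 18
After iteration 6: x = 20, result = [8, 13, 13, 13, 18, 20], cur_max = 20
After iteration 7: x = 17, result = [8, 13, 13, 13, 18, 20, 20], cur_max = 20
After iteration 8: x = 11, result = [8, 13, 13, 13, 18, 20, 20, 20], cur_max = 20
After iteration 9: x = 15, result = [8, 13, 13, 13, 18, 20, 20, 20, 20], cur_max = 20
Loop ends.
result[-1] = 20

Final answer: 20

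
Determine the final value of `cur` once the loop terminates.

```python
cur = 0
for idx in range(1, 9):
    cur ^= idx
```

Let's trace through this code step by step.

Initialize: cur = 0
Entering loop: for idx in range(1, 9):
After iteration 1: idx = 1, cur = 1
After iteration 2: idx = 2, cur = 3
After iteration 3: idx = 3, cur = 0
After iteration 4: idx = 4, cur = 4
After iteration 5: idx = 5, cur = 1
After iteration 6: idx = 6, cur = 7
After iteration 7: idx = 7, cur = 0
After iteration 8: idx = 8, cur = 8
Loop ends.

Final answer: 8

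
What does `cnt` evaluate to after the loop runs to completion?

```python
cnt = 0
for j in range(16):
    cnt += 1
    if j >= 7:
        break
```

Let's trace through this code step by step.

Initialize: cnt = 0
Entering loop: for j in range(16):
After iteration 1: j = 0, cnt = 1
After iteration 2: j = 1, cnt = 2
After iteration 3: j = 2, cnt = 3
After iteration 4: j = 3, cnt = 4
After iteration 5: j = 4, cnt = 5
After iteration 6: j = 5, cnt = 6
After iteration 7: j = 6, cnt = 7
After iteration 8: j = 7, cnt = 8
Loop ends.

Final answer: 8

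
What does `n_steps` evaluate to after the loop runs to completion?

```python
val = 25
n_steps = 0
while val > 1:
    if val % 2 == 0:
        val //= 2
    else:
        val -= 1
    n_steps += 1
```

Let's trace through this code step by step.

Initialize: val = 25
Initialize: n_steps = 0
Entering loop: while val > 1:
After iteration 1: val = 24, n_steps = 1
After iteration 2: val = 12, n_steps = 2
After iteration 3: val = 6, n_steps = 3
After iteration 4: val = 3, n_steps = 4
After iteration 5: val = 2, n_steps = 5
After iteration 6: val = 1, n_steps = 6
Loop ends.

Final answer: 6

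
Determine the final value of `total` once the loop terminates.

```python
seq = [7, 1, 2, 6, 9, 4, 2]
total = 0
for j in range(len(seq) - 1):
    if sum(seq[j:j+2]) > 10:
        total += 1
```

Let's trace through this code step by step.

Initialize: seq = [7, 1, 2, 6, 9, 4, 2]
Initialize: total = 0
Entering loop: for j in range(len(seq) - 1):
After iteration 1: j = 0, total = 0
After iteration 2: j = 1, total = 0
After iteration 3: j = 2, total = 0
After iteration 4: j = 3, total = 1
After iteration 5: j = 4, total = 2
After iteration 6: j = 5, total = 2
Loop ends.

Final answer: 2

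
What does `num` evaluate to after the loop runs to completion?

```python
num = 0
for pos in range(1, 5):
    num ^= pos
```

Let's trace through this code step by step.

Initialize: num = 0
Entering loop: for pos in range(1, 5):
After iteration 1: pos = 1, num = 1
After iteration 2: pos = 2, num = 3
After iteration 3: pos = 3, num = 0
After iteration 4: pos = 4, num = 4
Loop ends.

Final answer: 4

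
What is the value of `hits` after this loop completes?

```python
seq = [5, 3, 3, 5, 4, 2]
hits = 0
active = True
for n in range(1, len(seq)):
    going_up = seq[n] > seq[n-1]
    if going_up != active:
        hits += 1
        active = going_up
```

Let's trace through this code step by step.

Initialize: seq = [5, 3, 3, 5, 4, 2]
Initialize: hits = 0
Initialize: active = True
Entering loop: for n in range(1, len(seq)):
After iteration 1: n = 1, hits = 1, active = False, going_up = False
After iteration 2: n = 2, hits = 1, active = False, going_up = False
After iteration 3: n = 3, hits = 2, active = True, going_up = True
After iteration 4: n = 4, hits = 3, active = False, going_up = False
After iteration 5: n = 5, hits = 3, active = False, going_up = False
Loop ends.

Final answer: 3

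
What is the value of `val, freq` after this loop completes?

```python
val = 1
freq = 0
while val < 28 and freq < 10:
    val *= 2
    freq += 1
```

Let's trace through this code step by step.

Initialize: val = 1
Initialize: freq = 0
Entering loop: while val < 28 and freq < 10:
After iteration 1: val = 2, freq = 1
After iteration 2: val = 4, freq = 2
After iteration 3: val = 8, freq = 3
After iteration 4: val = 16, freq = 4
After iteration 5: val = 32, freq = 5
Loop ends.

Final answer: 32, 5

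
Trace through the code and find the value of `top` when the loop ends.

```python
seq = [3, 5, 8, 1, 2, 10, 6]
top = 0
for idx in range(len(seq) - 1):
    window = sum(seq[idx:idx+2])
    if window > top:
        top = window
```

Let's trace through this code step by step.

Initialize: seq = [3, 5, 8, 1, 2, 10, 6]
Initialize: top = 0
Entering loop: for idx in range(len(seq) - 1):
After iteration 1: idx = 0, top = 8, window = 8
After iteration 2: idx = 1, top = 13, window = 13
After iteration 3: idx = 2, top = 13, window = 9
After iteration 4: idx = 3, top = 13, window = 3
After iteration 5: idx = 4, top = 13, window = 12
After iteration 6: idx = 5, top = 16, window = 16
Loop ends.

Final answer: 16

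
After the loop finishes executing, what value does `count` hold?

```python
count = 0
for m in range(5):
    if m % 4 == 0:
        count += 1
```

Let's trace through this code step by step.

Initialize: count = 0
Entering loop: for m in range(5):
After iteration 1: m = 0, count = 1
After iteration 2: m = 1, count = 1
After iteration 3: m = 2, count = 1
After iteration 4: m = 3, count = 1
After iteration 5: m = 4, count = 2
Loop ends.

Final answer: 2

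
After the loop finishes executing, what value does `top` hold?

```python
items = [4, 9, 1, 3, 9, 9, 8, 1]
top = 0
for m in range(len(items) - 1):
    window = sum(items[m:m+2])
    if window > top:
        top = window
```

Let's trace through this code step by step.

Initialize: items = [4, 9, 1, 3, 9, 9, 8, 1]
Initialize: top = 0
Entering loop: for m in range(len(items) - 1):
After iteration 1: m = 0, top = 13, window = 13
After iteration 2: m = 1, top = 13, window = 10
After iteration 3: m = 2, top = 13, window = 4
After iteration 4: m = 3, top = 13, window = 12
After iteration 5: m = 4, top = 18, window = 18
After iteration 6: m = 5, top = 18, window = 17
After iteration 7: m = 6, top = 18, window = 9
Loop ends.

Final answer: 18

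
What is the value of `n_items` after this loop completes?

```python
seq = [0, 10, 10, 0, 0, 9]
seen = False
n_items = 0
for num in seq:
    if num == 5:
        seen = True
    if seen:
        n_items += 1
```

Let's trace through this code step by step.

Initialize: seq = [0, 10, 10, 0, 0, 9]
Initialize: seen = False
Initialize: n_items = 0
Entering loop: for num in seq:
After iteration 1: num = 0, n_items = 0
After iteration 2: num = 10, n_items = 0
After iteration 3: num = 10, n_items = 0
After iteration 4: num = 0, n_items = 0
After iteration 5: num = 0, n_items = 0
After iteration 6: num = 9, n_items = 0
Loop ends.

Final answer: 0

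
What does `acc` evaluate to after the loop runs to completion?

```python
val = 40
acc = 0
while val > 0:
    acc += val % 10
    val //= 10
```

Let's trace through this code step by step.

Initialize: val = 40
Initialize: acc = 0
Entering loop: while val > 0:
After iteration 1: val = 4, acc = 0
After iteration 2: val = 0, acc = 4
Loop ends.

Final answer: 4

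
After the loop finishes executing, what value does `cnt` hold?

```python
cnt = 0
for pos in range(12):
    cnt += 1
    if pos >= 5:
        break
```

Let's trace through this code step by step.

Initialize: cnt = 0
Entering loop: for pos in range(12):
After iteration 1: pos = 0, cnt = 1
After iteration 2: pos = 1, cnt = 2
After iteration 3: pos = 2, cnt = 3
After iteration 4: pos = 3, cnt = 4
After iteration 5: pos = 4, cnt = 5
After iteration 6: pos = 5, cnt = 6
Loop ends.

Final answer: 6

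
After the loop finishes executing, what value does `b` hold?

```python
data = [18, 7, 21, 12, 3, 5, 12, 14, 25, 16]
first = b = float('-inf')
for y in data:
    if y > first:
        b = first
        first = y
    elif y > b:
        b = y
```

Let's trace through this code step by step.

Initialize: data = [18, 7, 21, 12, 3, 5, 12, 14, 25, 16]
Initialize: first = -inf
Initialize: b = -inf
Entering loop: for y in data:
After iteration 1: y = 18, first = 18, b = -inf
After iteration 2: y = 7, first = 18, b = 7
After iteration 3: y = 21, first = 21, b = 18
After iteration 4: y = 12, first = 21, b = 18
After iteration 5: y = 3, first = 21, b = 18
After iteration 6: y = 5, first = 21, b = 18
After iteration 7: y = 12, first = 21, b = 18
After iteration 8: y = 14, first = 21, b = 18
After iteration 9: y = 25, first = 25, b = 21
After iteration 10: y = 16, first = 25, b = 21
Loop ends.

Final answer: 21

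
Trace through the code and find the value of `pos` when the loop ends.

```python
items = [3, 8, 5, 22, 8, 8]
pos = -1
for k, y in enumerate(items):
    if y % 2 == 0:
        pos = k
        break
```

Let's trace through this code step by step.

Initialize: items = [3, 8, 5, 22, 8, 8]
Initialize: pos = -1
Entering loop: for k, y in enumerate(items):
After iteration 1: k = 0, y = 3, pos = -1
After iteration 2: k = 1, y = 8, pos = 1
Loop ends.

Final answer: 1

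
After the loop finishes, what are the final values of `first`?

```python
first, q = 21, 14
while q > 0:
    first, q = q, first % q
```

Let's trace through this code step by step.

Initialize: first = 21
Initialize: q = 14
Entering loop: while q > 0:
After iteration 1: first = 14, q = 7
After iteration 2: first = 7, q = 0
Loop ends.

Final answer: 7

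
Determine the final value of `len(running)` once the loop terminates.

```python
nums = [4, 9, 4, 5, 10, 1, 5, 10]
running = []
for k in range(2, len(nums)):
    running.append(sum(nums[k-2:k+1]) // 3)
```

Let's trace through this code step by step.

Initialize: nums = [4, 9, 4, 5, 10, 1, 5, 10]
Initialize: running = []
Entering loop: for k in range(2, len(nums)):
After iteration 1: k = 2, running = [5]
After iteration 2: k = 3, running = [5, 6]
After iteration 3: k = 4, running = [5, 6, 6]
After iteration 4: k = 5, running = [5, 6, 6, 5]
After iteration 5: k = 6, running = [5, 6, 6, 5, 5]
After iteration 6: k = 7, running = [5, 6, 6, 5, 5, 5]
Loop ends.
len(running) = 6

Final answer: 6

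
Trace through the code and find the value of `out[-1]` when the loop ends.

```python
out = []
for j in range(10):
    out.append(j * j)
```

Let's trace through this code step by step.

Initialize: out = []
Entering loop: for j in range(10):
After iteration 1: j = 0, out = [0]
After iteration 2: j = 1, out = [0, 1]
After iteration 3: j = 2, out = [0, 1, 4]
After iteration 4: j = 3, out = [0, 1, 4, 9]
After iteration 5: j = 4, out = [0, 1, 4, 9, 16]
After iteration 6: j = 5, out = [0, 1, 4, 9, 16, 25]
After iteration 7: j = 6, out = [0, 1, 4, 9, 16, 25, 36]
After iteration 8: j = 7, out = [0, 1, 4, 9, 16, 25, 36, 49]
After iteration 9: j = 8, out = [0, 1, 4, 9, 16, 25, 36, 49, 64]
After iteration 10: j = 9, out = [0, 1, 4, 9, 16, 25, 36, 49, 64, 81]
Loop ends.
out[-1] = 81

Final answer: 81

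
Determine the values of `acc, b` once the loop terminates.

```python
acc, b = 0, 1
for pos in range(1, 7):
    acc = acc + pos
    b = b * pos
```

Let's trace through this code step by step.

Initialize: acc = 0
Initialize: b = 1
Entering loop: for pos in range(1, 7):
After iteration 1: pos = 1, acc = 1, b = 1
After iteration 2: pos = 2, acc = 3, b = 2
After iteration 3: pos = 3, acc = 6, b = 6
After iteration 4: pos = 4, acc = 10, b = 24
After iteration 5: pos = 5, acc = 15, b = 120
After iteration 6: pos = 6, acc = 21, b = 720
Loop ends.

Final answer: 21, 720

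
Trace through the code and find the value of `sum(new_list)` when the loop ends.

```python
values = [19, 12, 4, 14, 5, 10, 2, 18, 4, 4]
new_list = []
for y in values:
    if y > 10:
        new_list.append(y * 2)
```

Let's trace through this code step by step.

Initialize: values = [19, 12, 4, 14, 5, 10, 2, 18, 4, 4]
Initialize: new_list = []
Entering loop: for y in values:
After iteration 1: y = 19, new_list = [38]
After iteration 2: y = 12, new_list = [38, 24]
After iteration 3: y = 4, new_list = [38, 24]
After iteration 4: y = 14, new_list = [38, 24, 28]
After iteration 5: y = 5, new_list = [38, 24, 28]
After iteration 6: y = 10, new_list = [38, 24, 28]
After iteration 7: y = 2, new_list = [38, 24, 28]
After iteration 8: y = 18, new_list = [38, 24, 28, 36]
After iteration 9: y = 4, new_list = [38, 24, 28, 36]
After iteration 10: y = 4, new_list = [38, 24, 28, 36]
Loop ends.
sum(new_list) = 126

Final answer: 126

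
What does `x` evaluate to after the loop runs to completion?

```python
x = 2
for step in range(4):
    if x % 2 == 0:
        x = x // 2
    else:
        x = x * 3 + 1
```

Let's trace through this code step by step.

Initialize: x = 2
Entering loop: for step in range(4):
After iteration 1: step = 0, x = 1
After iteration 2: step = 1, x = 4
After iteration 3: step = 2, x = 2
After iteration 4: step = 3, x = 1
Loop ends.

Final answer: 1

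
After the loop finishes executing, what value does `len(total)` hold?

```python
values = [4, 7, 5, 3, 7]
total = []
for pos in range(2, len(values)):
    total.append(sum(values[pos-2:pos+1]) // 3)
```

Let's trace through this code step by step.

Initialize: values = [4, 7, 5, 3, 7]
Initialize: total = []
Entering loop: for pos in range(2, len(values)):
After iteration 1: pos = 2, total = [5]
After iteration 2: pos = 3, total = [5, 5]
After iteration 3: pos = 4, total = [5, 5, 5]
Loop ends.
len(total) = 3

Final answer: 3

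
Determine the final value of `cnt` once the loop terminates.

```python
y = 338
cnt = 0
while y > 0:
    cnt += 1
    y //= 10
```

Let's trace through this code step by step.

Initialize: y = 338
Initialize: cnt = 0
Entering loop: while y > 0:
After iteration 1: y = 33, cnt = 1
After iteration 2: y = 3, cnt = 2
After iteration 3: y = 0, cnt = 3
Loop ends.

Final answer: 3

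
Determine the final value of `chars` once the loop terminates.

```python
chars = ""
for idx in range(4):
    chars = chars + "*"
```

Let's trace through this code step by step.

Initialize: chars = ''
Entering loop: for idx in range(4):
After iteration 1: idx = 0, chars = '*'
After iteration 2: idx = 1, chars = '**'
After iteration 3: idx = 2, chars = '***'
After iteration 4: idx = 3, chars = '****'
Loop ends.

Final answer: '****'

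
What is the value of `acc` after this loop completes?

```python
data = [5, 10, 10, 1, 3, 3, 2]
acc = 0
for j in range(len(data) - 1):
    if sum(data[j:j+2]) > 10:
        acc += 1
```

Let's trace through this code step by step.

Initialize: data = [5, 10, 10, 1, 3, 3, 2]
Initialize: acc = 0
Entering loop: for j in range(len(data) - 1):
After iteration 1: j = 0, acc = 1
After iteration 2: j = 1, acc = 2
After iteration 3: j = 2, acc = 3
After iteration 4: j = 3, acc = 3
After iteration 5: j = 4, acc = 3
After iteration 6: j = 5, acc = 3
Loop ends.

Final answer: 3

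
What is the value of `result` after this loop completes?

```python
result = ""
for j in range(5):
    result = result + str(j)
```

Let's trace through this code step by step.

Initialize: result = ''
Entering loop: for j in range(5):
After iteration 1: j = 0, result = '0'
After iteration 2: j = 1, result = '01'
After iteration 3: j = 2, result = '012'
After iteration 4: j = 3, result = '0123'
After iteration 5: j = 4, result = '01234'
Loop ends.

Final answer: '01234'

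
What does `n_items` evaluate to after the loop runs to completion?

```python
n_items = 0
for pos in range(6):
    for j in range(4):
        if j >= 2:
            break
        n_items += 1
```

Let's trace through this code step by step.

Initialize: n_items = 0
Entering loop: for pos in range(6):
After iteration 1: pos = 0, n_items = 2
After iteration 2: pos = 1, n_items = 4
After iteration 3: pos = 2, n_items = 6
After iteration 4: pos = 3, n_items = 8
After iteration 5: pos = 4, n_items = 10
After iteration 6: pos = 5, n_items = 12
Loop ends.

Final answer: 12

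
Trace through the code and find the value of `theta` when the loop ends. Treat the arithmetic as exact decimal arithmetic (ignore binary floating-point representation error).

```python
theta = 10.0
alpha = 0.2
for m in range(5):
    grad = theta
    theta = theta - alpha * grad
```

Let's trace through this code step by step.

Initialize: theta = 10.0
Initialize: alpha = 0.2
Entering loop: for m in range(5):
After iteration 1: m = 0, theta = 8.0, grad = 10.0
After iteration 2: m = 1, theta = 6.4, grad = 8.0
After iteration 3: m = 2, theta = 5.12, grad = 6.4
After iteration 4: m = 3, theta = 4.096, grad = 5.12
After iteration 5: m = 4, theta = 3.2768, grad = 4.096
Loop ends.

Final answer: 3.2768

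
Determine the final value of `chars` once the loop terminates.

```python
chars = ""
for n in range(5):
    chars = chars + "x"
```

Let's trace through this code step by step.

Initialize: chars = ''
Entering loop: for n in range(5):
After iteration 1: n = 0, chars = 'x'
After iteration 2: n = 1, chars = 'xx'
After iteration 3: n = 2, chars = 'xxx'
After iteration 4: n = 3, chars = 'xxxx'
After iteration 5: n = 4, chars = 'xxxxx'
Loop ends.

Final answer: 'xxxxx'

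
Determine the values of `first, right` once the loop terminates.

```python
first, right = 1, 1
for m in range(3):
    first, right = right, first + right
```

Let's trace through this code step by step.

Initialize: first = 1
Initialize: right = 1
Entering loop: for m in range(3):
After iteration 1: m = 0, first = 1, right = 2
After iteration 2: m = 1, first = 2, right = 3
After iteration 3: m = 2, first = 3, right = 5
Loop ends.

Final answer: 3, 5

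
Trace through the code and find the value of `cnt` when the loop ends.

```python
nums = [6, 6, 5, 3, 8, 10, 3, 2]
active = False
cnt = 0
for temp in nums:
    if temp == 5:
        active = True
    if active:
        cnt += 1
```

Let's trace through this code step by step.

Initialize: nums = [6, 6, 5, 3, 8, 10, 3, 2]
Initialize: active = False
Initialize: cnt = 0
Entering loop: for temp in nums:
After iteration 1: temp = 6, active = False, cnt = 0
After iteration 2: temp = 6, active = False, cnt = 0
After iteration 3: temp = 5, active = True, cnt = 1
After iteration 4: temp = 3, active = True, cnt = 2
After iteration 5: temp = 8, active = True, cnt = 3
After iteration 6: temp = 10, active = True, cnt = 4
After iteration 7: temp = 3, active = True, cnt = 5
After iteration 8: temp = 2, active = True, cnt = 6
Loop ends.

Final answer: 6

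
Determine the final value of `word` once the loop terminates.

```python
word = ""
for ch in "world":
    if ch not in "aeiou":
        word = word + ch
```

Let's trace through this code step by step.

Initialize: word = ''
Entering loop: for ch in "world":
After iteration 1: ch = 'w', word = 'w'
After iteration 2: ch = 'o', word = 'w'
After iteration 3: ch = 'r', word = 'wr'
After iteration 4: ch = 'l', word = 'wrl'
After iteration 5: ch = 'd', word = 'wrld'
Loop ends.

Final answer: 'wrld'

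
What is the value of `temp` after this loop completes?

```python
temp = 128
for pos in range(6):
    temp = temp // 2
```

Let's trace through this code step by step.

Initialize: temp = 128
Entering loop: for pos in range(6):
After iteration 1: pos = 0, temp = 64
After iteration 2: pos = 1, temp = 32
After iteration 3: pos = 2, temp = 16
After iteration 4: pos = 3, temp = 8
After iteration 5: pos = 4, temp = 4
After iteration 6: pos = 5, temp = 2
Loop ends.

Final answer: 2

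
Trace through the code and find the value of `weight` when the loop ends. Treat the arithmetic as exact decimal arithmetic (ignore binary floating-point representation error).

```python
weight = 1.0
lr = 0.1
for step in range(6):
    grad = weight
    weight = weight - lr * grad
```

Let's trace through this code step by step.

Initialize: weight = 1.0
Initialize: lr = 0.1
Entering loop: for step in range(6):
After iteration 1: step = 0, weight = 0.9, grad = 1.0
After iteration 2: step = 1, weight = 0.81, grad = 0.9
After iteration 3: step = 2, weight = 0.729, grad = 0.81
After iteration 4: step = 3, weight = 0.6561, grad = 0.729
After iteration 5: step = 4, weight = 0.59049, grad = 0.6561
After iteration 6: step = 5, weight = 0.531441, grad = 0.59049
Loop ends.

Final answer: 0.531441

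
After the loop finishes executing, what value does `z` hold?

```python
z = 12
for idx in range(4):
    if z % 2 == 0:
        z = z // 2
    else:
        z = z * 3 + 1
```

Let's trace through this code step by step.

Initialize: z = 12
Entering loop: for idx in range(4):
After iteration 1: idx = 0, z = 6
After iteration 2: idx = 1, z = 3
After iteration 3: idx = 2, z = 10
After iteration 4: idx = 3, z = 5
Loop ends.

Final answer: 5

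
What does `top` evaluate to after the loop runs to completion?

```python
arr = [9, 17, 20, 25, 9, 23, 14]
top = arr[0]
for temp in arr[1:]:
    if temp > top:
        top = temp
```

Let's trace through this code step by step.

Initialize: arr = [9, 17, 20, 25, 9, 23, 14]
Initialize: top = 9
Entering loop: for temp in arr[1:]:
After iteration 1: temp = 17, top = 17
After iteration 2: temp = 20, top = 20
After iteration 3: temp = 25, top = 25
After iteration 4: temp = 9, top = 25
After iteration 5: temp = 23, top = 25
After iteration 6: temp = 14, top = 25
Loop ends.

Final answer: 25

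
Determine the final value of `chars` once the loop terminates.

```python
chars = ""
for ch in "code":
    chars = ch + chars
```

Let's trace through this code step by step.

Initialize: chars = ''
Entering loop: for ch in "code":
After iteration 1: ch = 'c', chars = 'c'
After iteration 2: ch = 'o', chars = 'oc'
After iteration 3: ch = 'd', chars = 'doc'
After iteration 4: ch = 'e', chars = 'edoc'
Loop ends.

Final answer: 'edoc'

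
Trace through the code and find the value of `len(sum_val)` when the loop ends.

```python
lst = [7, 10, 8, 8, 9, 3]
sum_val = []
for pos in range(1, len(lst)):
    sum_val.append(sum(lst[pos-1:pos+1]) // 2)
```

Let's trace through this code step by step.

Initialize: lst = [7, 10, 8, 8, 9, 3]
Initialize: sum_val = []
Entering loop: for pos in range(1, len(lst)):
After iteration 1: pos = 1, sum_val = [8]
After iteration 2: pos = 2, sum_val = [8, 9]
After iteration 3: pos = 3, sum_val = [8, 9, 8]
After iteration 4: pos = 4, sum_val = [8, 9, 8, 8]
After iteration 5: pos = 5, sum_val = [8, 9, 8, 8, 6]
Loop ends.
len(sum_val) = 5

Final answer: 5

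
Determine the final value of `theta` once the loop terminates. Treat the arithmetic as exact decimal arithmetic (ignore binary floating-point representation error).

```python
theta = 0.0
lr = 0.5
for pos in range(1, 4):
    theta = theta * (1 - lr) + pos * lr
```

Let's trace through this code step by step.

Initialize: theta = 0.0
Initialize: lr = 0.5
Entering loop: for pos in range(1, 4):
After iteration 1: pos = 1, theta = 0.5
After iteration 2: pos = 2, theta = 1.25
After iteration 3: pos = 3, theta = 2.125
Loop ends.

Final answer: 2.125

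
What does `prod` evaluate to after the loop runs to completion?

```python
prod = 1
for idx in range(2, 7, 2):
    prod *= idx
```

Let's trace through this code step by step.

Initialize: prod = 1
Entering loop: for idx in range(2, 7, 2):
After iteration 1: idx = 2, prod = 2
After iteration 2: idx = 4, prod = 8
After iteration 3: idx = 6, prod = 48
Loop ends.

Final answer: 48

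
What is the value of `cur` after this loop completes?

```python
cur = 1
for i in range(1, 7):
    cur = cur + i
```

Let's trace through this code step by step.

Initialize: cur = 1
Entering loop: for i in range(1, 7):
After iteration 1: i = 1, cur = 2
After iteration 2: i = 2, cur = 4
After iteration 3: i = 3, cur = 7
After iteration 4: i = 4, cur = 11
After iteration 5: i = 5, cur = 16
After iteration 6: i = 6, cur = 22
Loop ends.

Final answer: 22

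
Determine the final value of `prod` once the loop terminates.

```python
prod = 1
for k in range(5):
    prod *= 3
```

Let's trace through this code step by step.

Initialize: prod = 1
Entering loop: for k in range(5):
After iteration 1: k = 0, prod = 3
After iteration 2: k = 1, prod = 9
After iteration 3: k = 2, prod = 27
After iteration 4: k = 3, prod = 81
After iteration 5: k = 4, prod = 243
Loop ends.

Final answer: 243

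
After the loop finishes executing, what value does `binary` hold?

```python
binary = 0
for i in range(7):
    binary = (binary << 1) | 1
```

Let's trace through this code step by step.

Initialize: binary = 0
Entering loop: for i in range(7):
After iteration 1: i = 0, binary = 1
After iteration 2: i = 1, binary = 3
After iteration 3: i = 2, binary = 7
After iteration 4: i = 3, binary = 15
After iteration 5: i = 4, binary = 31
After iteration 6: i = 5, binary = 63
After iteration 7: i = 6, binary = 127
Loop ends.

Final answer: 127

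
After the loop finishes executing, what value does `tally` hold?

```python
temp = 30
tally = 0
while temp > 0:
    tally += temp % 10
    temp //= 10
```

Let's trace through this code step by step.

Initialize: temp = 30
Initialize: tally = 0
Entering loop: while temp > 0:
After iteration 1: temp = 3, tally = 0
After iteration 2: temp = 0, tally = 3
Loop ends.

Final answer: 3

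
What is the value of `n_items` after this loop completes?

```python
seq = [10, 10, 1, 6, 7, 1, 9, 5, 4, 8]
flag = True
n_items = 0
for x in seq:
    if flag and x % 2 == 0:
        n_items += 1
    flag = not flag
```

Let's trace through this code step by step.

Initialize: seq = [10, 10, 1, 6, 7, 1, 9, 5, 4, 8]
Initialize: flag = True
Initialize: n_items = 0
Entering loop: for x in seq:
After iteration 1: x = 10, flag = False, n_items = 1
After iteration 2: x = 10, flag = True, n_items = 1
After iteration 3: x = 1, flag = False, n_items = 1
After iteration 4: x = 6, flag = True, n_items = 1
After iteration 5: x = 7, flag = False, n_items = 1
After iteration 6: x = 1, flag = True, n_items = 1
After iteration 7: x = 9, flag = False, n_items = 1
After iteration 8: x = 5, flag = True, n_items = 1
After iteration 9: x = 4, flag = False, n_items = 2
After iteration 10: x = 8, flag = True, n_items = 2
Loop ends.

Final answer: 2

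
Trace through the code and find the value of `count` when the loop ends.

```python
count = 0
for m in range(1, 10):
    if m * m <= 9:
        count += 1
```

Let's trace through this code step by step.

Initialize: count = 0
Entering loop: for m in range(1, 10):
After iteration 1: m = 1, count = 1
After iteration 2: m = 2, count = 2
After iteration 3: m = 3, count = 3
After iteration 4: m = 4, count = 3
After iteration 5: m = 5, count = 3
After iteration 6: m = 6, count = 3
After iteration 7: m = 7, count = 3
After iteration 8: m = 8, count = 3
After iteration 9: m = 9, count = 3
Loop ends.

Final answer: 3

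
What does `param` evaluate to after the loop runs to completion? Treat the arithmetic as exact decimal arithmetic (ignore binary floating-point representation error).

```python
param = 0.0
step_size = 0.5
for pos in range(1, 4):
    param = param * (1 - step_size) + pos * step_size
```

Let's trace through this code step by step.

Initialize: param = 0.0
Initialize: step_size = 0.5
Entering loop: for pos in range(1, 4):
After iteration 1: pos = 1, param = 0.5
After iteration 2: pos = 2, param = 1.25
After iteration 3: pos = 3, param = 2.125
Loop ends.

Final answer: 2.125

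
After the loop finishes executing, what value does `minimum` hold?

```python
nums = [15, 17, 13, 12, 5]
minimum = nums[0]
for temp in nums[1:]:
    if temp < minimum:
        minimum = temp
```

Let's trace through this code step by step.

Initialize: nums = [15, 17, 13, 12, 5]
Initialize: minimum = 15
Entering loop: for temp in nums[1:]:
After iteration 1: temp = 17, minimum = 15
After iteration 2: temp = 13, minimum = 13
After iteration 3: temp = 12, minimum = 12
After iteration 4: temp = 5, minimum = 5
Loop ends.

Final answer: 5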